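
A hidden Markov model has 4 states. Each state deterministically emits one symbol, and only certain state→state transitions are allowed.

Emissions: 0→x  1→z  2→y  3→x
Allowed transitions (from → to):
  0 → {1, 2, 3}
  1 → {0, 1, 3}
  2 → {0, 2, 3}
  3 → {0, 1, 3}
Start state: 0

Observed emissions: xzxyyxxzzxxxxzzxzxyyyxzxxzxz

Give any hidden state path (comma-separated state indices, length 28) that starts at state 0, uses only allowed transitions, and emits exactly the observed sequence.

0,1,0,2,2,3,0,1,1,3,3,0,3,1,1,3,1,0,2,2,2,0,1,0,3,1,3,1

  [0] x  {0,3}  => 0  start
  [1] z  {1}  => 1  0->1 ok
  [2] x  {0,3}  => 0  1->0 ok
  [3] y  {2}  => 2  0->2 ok
  [4] y  {2}  => 2  2->2 ok
  [5] x  {0,3}  => 3  2->3 ok
  [6] x  {0,3}  => 0  3->0 ok
  [7] z  {1}  => 1  0->1 ok
  [8] z  {1}  => 1  1->1 ok
  [9] x  {0,3}  => 3  1->3 ok
  [10] x  {0,3}  => 3  3->3 ok
  [11] x  {0,3}  => 0  3->0 ok
  [12] x  {0,3}  => 3  0->3 ok
  [13] z  {1}  => 1  3->1 ok
  [14] z  {1}  => 1  1->1 ok
  [15] x  {0,3}  => 3  1->3 ok
  [16] z  {1}  => 1  3->1 ok
  [17] x  {0,3}  => 0  1->0 ok
  [18] y  {2}  => 2  0->2 ok
  [19] y  {2}  => 2  2->2 ok
  [20] y  {2}  => 2  2->2 ok
  [21] x  {0,3}  => 0  2->0 ok
  [22] z  {1}  => 1  0->1 ok
  [23] x  {0,3}  => 0  1->0 ok
  [24] x  {0,3}  => 3  0->3 ok
  [25] z  {1}  => 1  3->1 ok
  [26] x  {0,3}  => 3  1->3 ok
  [27] z  {1}  => 1  3->1 ok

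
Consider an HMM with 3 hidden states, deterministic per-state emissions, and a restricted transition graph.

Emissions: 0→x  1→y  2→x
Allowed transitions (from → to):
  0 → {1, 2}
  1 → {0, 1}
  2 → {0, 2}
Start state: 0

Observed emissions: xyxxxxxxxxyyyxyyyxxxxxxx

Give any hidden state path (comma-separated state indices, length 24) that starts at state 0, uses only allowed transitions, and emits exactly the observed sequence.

  t0 'x' -> {0,2}, take 0 (start)
  t1 'y' -> {1}, take 1 (0->1 ok)
  t2 'x' -> {0,2}, take 0 (1->0 ok)
  t3 'x' -> {0,2}, take 2 (0->2 ok)
  t4 'x' -> {0,2}, take 2 (2->2 ok)
  t5 'x' -> {0,2}, take 2 (2->2 ok)
  t6 'x' -> {0,2}, take 2 (2->2 ok)
  t7 'x' -> {0,2}, take 0 (2->0 ok)
  t8 'x' -> {0,2}, take 2 (0->2 ok)
  t9 'x' -> {0,2}, take 0 (2->0 ok)
  t10 'y' -> {1}, take 1 (0->1 ok)
  t11 'y' -> {1}, take 1 (1->1 ok)
  t12 'y' -> {1}, take 1 (1->1 ok)
  t13 'x' -> {0,2}, take 0 (1->0 ok)
  t14 'y' -> {1}, take 1 (0->1 ok)
  t15 'y' -> {1}, take 1 (1->1 ok)
  t16 'y' -> {1}, take 1 (1->1 ok)
  t17 'x' -> {0,2}, take 0 (1->0 ok)
  t18 'x' -> {0,2}, take 2 (0->2 ok)
  t19 'x' -> {0,2}, take 2 (2->2 ok)
  t20 'x' -> {0,2}, take 0 (2->0 ok)
  t21 'x' -> {0,2}, take 2 (0->2 ok)
  t22 'x' -> {0,2}, take 0 (2->0 ok)
  t23 'x' -> {0,2}, take 2 (0->2 ok)

0,1,0,2,2,2,2,0,2,0,1,1,1,0,1,1,1,0,2,2,0,2,0,2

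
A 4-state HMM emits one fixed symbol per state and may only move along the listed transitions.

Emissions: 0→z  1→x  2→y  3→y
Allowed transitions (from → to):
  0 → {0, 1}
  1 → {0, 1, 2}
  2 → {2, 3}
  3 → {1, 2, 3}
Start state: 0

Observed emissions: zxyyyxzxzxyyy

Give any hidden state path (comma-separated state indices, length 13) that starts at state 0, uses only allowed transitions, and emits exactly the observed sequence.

0,1,2,3,3,1,0,1,0,1,2,3,3

  t0 'z' -> {0}, take 0 (start)
  t1 'x' -> {1}, take 1 (0->1 ok)
  t2 'y' -> {2,3}, take 2 (1->2 ok)
  t3 'y' -> {2,3}, take 3 (2->3 ok)
  t4 'y' -> {2,3}, take 3 (3->3 ok)
  t5 'x' -> {1}, take 1 (3->1 ok)
  t6 'z' -> {0}, take 0 (1->0 ok)
  t7 'x' -> {1}, take 1 (0->1 ok)
  t8 'z' -> {0}, take 0 (1->0 ok)
  t9 'x' -> {1}, take 1 (0->1 ok)
  t10 'y' -> {2,3}, take 2 (1->2 ok)
  t11 'y' -> {2,3}, take 3 (2->3 ok)
  t12 'y' -> {2,3}, take 3 (3->3 ok)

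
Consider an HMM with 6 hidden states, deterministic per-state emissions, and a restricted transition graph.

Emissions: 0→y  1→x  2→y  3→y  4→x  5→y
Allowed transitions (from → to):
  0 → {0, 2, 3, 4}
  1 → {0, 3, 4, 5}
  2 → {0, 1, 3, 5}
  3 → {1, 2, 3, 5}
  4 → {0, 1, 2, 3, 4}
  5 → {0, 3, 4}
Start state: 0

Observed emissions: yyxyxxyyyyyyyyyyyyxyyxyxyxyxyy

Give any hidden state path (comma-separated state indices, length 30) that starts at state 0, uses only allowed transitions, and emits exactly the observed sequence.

0,3,1,5,4,1,5,0,2,0,2,0,2,0,2,5,0,3,1,5,3,1,0,4,3,1,0,4,2,0

  t0 'y' -> {0,2,3,5}, take 0 (start)
  t1 'y' -> {0,2,3,5}, take 3 (0->3 ok)
  t2 'x' -> {1,4}, take 1 (3->1 ok)
  t3 'y' -> {0,2,3,5}, take 5 (1->5 ok)
  t4 'x' -> {1,4}, take 4 (5->4 ok)
  t5 'x' -> {1,4}, take 1 (4->1 ok)
  t6 'y' -> {0,2,3,5}, take 5 (1->5 ok)
  t7 'y' -> {0,2,3,5}, take 0 (5->0 ok)
  t8 'y' -> {0,2,3,5}, take 2 (0->2 ok)
  t9 'y' -> {0,2,3,5}, take 0 (2->0 ok)
  t10 'y' -> {0,2,3,5}, take 2 (0->2 ok)
  t11 'y' -> {0,2,3,5}, take 0 (2->0 ok)
  t12 'y' -> {0,2,3,5}, take 2 (0->2 ok)
  t13 'y' -> {0,2,3,5}, take 0 (2->0 ok)
  t14 'y' -> {0,2,3,5}, take 2 (0->2 ok)
  t15 'y' -> {0,2,3,5}, take 5 (2->5 ok)
  t16 'y' -> {0,2,3,5}, take 0 (5->0 ok)
  t17 'y' -> {0,2,3,5}, take 3 (0->3 ok)
  t18 'x' -> {1,4}, take 1 (3->1 ok)
  t19 'y' -> {0,2,3,5}, take 5 (1->5 ok)
  t20 'y' -> {0,2,3,5}, take 3 (5->3 ok)
  t21 'x' -> {1,4}, take 1 (3->1 ok)
  t22 'y' -> {0,2,3,5}, take 0 (1->0 ok)
  t23 'x' -> {1,4}, take 4 (0->4 ok)
  t24 'y' -> {0,2,3,5}, take 3 (4->3 ok)
  t25 'x' -> {1,4}, take 1 (3->1 ok)
  t26 'y' -> {0,2,3,5}, take 0 (1->0 ok)
  t27 'x' -> {1,4}, take 4 (0->4 ok)
  t28 'y' -> {0,2,3,5}, take 2 (4->2 ok)
  t29 'y' -> {0,2,3,5}, take 0 (2->0 ok)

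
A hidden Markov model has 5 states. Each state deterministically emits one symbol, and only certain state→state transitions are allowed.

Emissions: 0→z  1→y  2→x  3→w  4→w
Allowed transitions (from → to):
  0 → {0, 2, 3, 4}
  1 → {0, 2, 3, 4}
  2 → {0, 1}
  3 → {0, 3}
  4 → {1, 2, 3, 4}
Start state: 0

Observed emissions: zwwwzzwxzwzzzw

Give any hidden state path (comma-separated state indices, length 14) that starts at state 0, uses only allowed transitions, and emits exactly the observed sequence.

  [0] z  {0}  => 0  start
  [1] w  {3,4}  => 3  0->3 ok
  [2] w  {3,4}  => 3  3->3 ok
  [3] w  {3,4}  => 3  3->3 ok
  [4] z  {0}  => 0  3->0 ok
  [5] z  {0}  => 0  0->0 ok
  [6] w  {3,4}  => 4  0->4 ok
  [7] x  {2}  => 2  4->2 ok
  [8] z  {0}  => 0  2->0 ok
  [9] w  {3,4}  => 3  0->3 ok
  [10] z  {0}  => 0  3->0 ok
  [11] z  {0}  => 0  0->0 ok
  [12] z  {0}  => 0  0->0 ok
  [13] w  {3,4}  => 3  0->3 ok

0,3,3,3,0,0,4,2,0,3,0,0,0,3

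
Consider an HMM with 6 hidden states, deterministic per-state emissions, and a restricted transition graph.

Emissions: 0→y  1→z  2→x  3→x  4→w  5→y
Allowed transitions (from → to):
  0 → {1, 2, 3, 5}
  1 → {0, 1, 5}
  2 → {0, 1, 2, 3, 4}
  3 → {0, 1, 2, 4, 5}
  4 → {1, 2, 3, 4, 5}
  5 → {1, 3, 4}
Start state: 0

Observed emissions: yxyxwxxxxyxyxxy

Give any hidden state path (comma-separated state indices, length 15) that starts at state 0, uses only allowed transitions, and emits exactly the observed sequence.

  t0 'y' -> {0,5}, take 0 (start)
  t1 'x' -> {2,3}, take 2 (0->2 ok)
  t2 'y' -> {0,5}, take 0 (2->0 ok)
  t3 'x' -> {2,3}, take 3 (0->3 ok)
  t4 'w' -> {4}, take 4 (3->4 ok)
  t5 'x' -> {2,3}, take 2 (4->2 ok)
  t6 'x' -> {2,3}, take 2 (2->2 ok)
  t7 'x' -> {2,3}, take 3 (2->3 ok)
  t8 'x' -> {2,3}, take 2 (3->2 ok)
  t9 'y' -> {0,5}, take 0 (2->0 ok)
  t10 'x' -> {2,3}, take 2 (0->2 ok)
  t11 'y' -> {0,5}, take 0 (2->0 ok)
  t12 'x' -> {2,3}, take 2 (0->2 ok)
  t13 'x' -> {2,3}, take 3 (2->3 ok)
  t14 'y' -> {0,5}, take 5 (3->5 ok)

0,2,0,3,4,2,2,3,2,0,2,0,2,3,5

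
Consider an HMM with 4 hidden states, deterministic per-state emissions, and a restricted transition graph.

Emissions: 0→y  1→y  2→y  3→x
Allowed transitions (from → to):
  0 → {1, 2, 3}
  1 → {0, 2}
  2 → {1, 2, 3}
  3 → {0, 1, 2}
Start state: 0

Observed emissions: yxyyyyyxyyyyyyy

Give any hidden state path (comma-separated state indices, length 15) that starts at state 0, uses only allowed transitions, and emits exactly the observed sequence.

  pos 0: y in {0,1,2}, choose 0; start
  pos 1: x in {3}, choose 3; 0->3 ok
  pos 2: y in {0,1,2}, choose 2; 3->2 ok
  pos 3: y in {0,1,2}, choose 1; 2->1 ok
  pos 4: y in {0,1,2}, choose 2; 1->2 ok
  pos 5: y in {0,1,2}, choose 1; 2->1 ok
  pos 6: y in {0,1,2}, choose 0; 1->0 ok
  pos 7: x in {3}, choose 3; 0->3 ok
  pos 8: y in {0,1,2}, choose 0; 3->0 ok
  pos 9: y in {0,1,2}, choose 1; 0->1 ok
  pos 10: y in {0,1,2}, choose 0; 1->0 ok
  pos 11: y in {0,1,2}, choose 1; 0->1 ok
  pos 12: y in {0,1,2}, choose 2; 1->2 ok
  pos 13: y in {0,1,2}, choose 1; 2->1 ok
  pos 14: y in {0,1,2}, choose 0; 1->0 ok

0,3,2,1,2,1,0,3,0,1,0,1,2,1,0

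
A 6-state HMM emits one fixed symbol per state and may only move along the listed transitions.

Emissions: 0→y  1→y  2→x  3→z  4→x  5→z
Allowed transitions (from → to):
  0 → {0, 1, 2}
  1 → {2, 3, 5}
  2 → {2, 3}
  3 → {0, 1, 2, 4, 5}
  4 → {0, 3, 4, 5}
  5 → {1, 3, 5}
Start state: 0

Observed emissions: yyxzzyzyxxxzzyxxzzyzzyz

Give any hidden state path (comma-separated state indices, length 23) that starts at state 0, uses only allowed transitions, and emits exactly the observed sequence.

0,0,2,3,5,1,3,1,2,2,2,3,5,1,2,2,3,5,1,5,3,1,3

  0: obs=y cand={0,1} pick 0 [start]
  1: obs=y cand={0,1} pick 0 [0->0 ok]
  2: obs=x cand={2,4} pick 2 [0->2 ok]
  3: obs=z cand={3,5} pick 3 [2->3 ok]
  4: obs=z cand={3,5} pick 5 [3->5 ok]
  5: obs=y cand={0,1} pick 1 [5->1 ok]
  6: obs=z cand={3,5} pick 3 [1->3 ok]
  7: obs=y cand={0,1} pick 1 [3->1 ok]
  8: obs=x cand={2,4} pick 2 [1->2 ok]
  9: obs=x cand={2,4} pick 2 [2->2 ok]
  10: obs=x cand={2,4} pick 2 [2->2 ok]
  11: obs=z cand={3,5} pick 3 [2->3 ok]
  12: obs=z cand={3,5} pick 5 [3->5 ok]
  13: obs=y cand={0,1} pick 1 [5->1 ok]
  14: obs=x cand={2,4} pick 2 [1->2 ok]
  15: obs=x cand={2,4} pick 2 [2->2 ok]
  16: obs=z cand={3,5} pick 3 [2->3 ok]
  17: obs=z cand={3,5} pick 5 [3->5 ok]
  18: obs=y cand={0,1} pick 1 [5->1 ok]
  19: obs=z cand={3,5} pick 5 [1->5 ok]
  20: obs=z cand={3,5} pick 3 [5->3 ok]
  21: obs=y cand={0,1} pick 1 [3->1 ok]
  22: obs=z cand={3,5} pick 3 [1->3 ok]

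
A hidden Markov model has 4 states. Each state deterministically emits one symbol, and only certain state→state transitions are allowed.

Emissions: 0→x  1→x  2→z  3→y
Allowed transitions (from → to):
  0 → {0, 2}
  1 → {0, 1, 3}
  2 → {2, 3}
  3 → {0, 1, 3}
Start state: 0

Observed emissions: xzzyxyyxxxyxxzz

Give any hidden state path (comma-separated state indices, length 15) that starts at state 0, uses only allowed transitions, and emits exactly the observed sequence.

  0: obs=x cand={0,1} pick 0 [start]
  1: obs=z cand={2} pick 2 [0->2 ok]
  2: obs=z cand={2} pick 2 [2->2 ok]
  3: obs=y cand={3} pick 3 [2->3 ok]
  4: obs=x cand={0,1} pick 1 [3->1 ok]
  5: obs=y cand={3} pick 3 [1->3 ok]
  6: obs=y cand={3} pick 3 [3->3 ok]
  7: obs=x cand={0,1} pick 1 [3->1 ok]
  8: obs=x cand={0,1} pick 1 [1->1 ok]
  9: obs=x cand={0,1} pick 1 [1->1 ok]
  10: obs=y cand={3} pick 3 [1->3 ok]
  11: obs=x cand={0,1} pick 0 [3->0 ok]
  12: obs=x cand={0,1} pick 0 [0->0 ok]
  13: obs=z cand={2} pick 2 [0->2 ok]
  14: obs=z cand={2} pick 2 [2->2 ok]

0,2,2,3,1,3,3,1,1,1,3,0,0,2,2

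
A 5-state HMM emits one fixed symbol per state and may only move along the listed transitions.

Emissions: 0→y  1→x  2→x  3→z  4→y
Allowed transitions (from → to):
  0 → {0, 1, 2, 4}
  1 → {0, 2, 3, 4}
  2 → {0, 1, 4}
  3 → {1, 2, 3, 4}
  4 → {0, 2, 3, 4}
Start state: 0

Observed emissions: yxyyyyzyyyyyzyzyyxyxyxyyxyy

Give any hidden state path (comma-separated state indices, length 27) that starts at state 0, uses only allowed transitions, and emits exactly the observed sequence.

  0: obs=y cand={0,4} pick 0 [start]
  1: obs=x cand={1,2} pick 2 [0->2 ok]
  2: obs=y cand={0,4} pick 0 [2->0 ok]
  3: obs=y cand={0,4} pick 4 [0->4 ok]
  4: obs=y cand={0,4} pick 0 [4->0 ok]
  5: obs=y cand={0,4} pick 4 [0->4 ok]
  6: obs=z cand={3} pick 3 [4->3 ok]
  7: obs=y cand={0,4} pick 4 [3->4 ok]
  8: obs=y cand={0,4} pick 0 [4->0 ok]
  9: obs=y cand={0,4} pick 0 [0->0 ok]
  10: obs=y cand={0,4} pick 0 [0->0 ok]
  11: obs=y cand={0,4} pick 4 [0->4 ok]
  12: obs=z cand={3} pick 3 [4->3 ok]
  13: obs=y cand={0,4} pick 4 [3->4 ok]
  14: obs=z cand={3} pick 3 [4->3 ok]
  15: obs=y cand={0,4} pick 4 [3->4 ok]
  16: obs=y cand={0,4} pick 4 [4->4 ok]
  17: obs=x cand={1,2} pick 2 [4->2 ok]
  18: obs=y cand={0,4} pick 4 [2->4 ok]
  19: obs=x cand={1,2} pick 2 [4->2 ok]
  20: obs=y cand={0,4} pick 4 [2->4 ok]
  21: obs=x cand={1,2} pick 2 [4->2 ok]
  22: obs=y cand={0,4} pick 0 [2->0 ok]
  23: obs=y cand={0,4} pick 0 [0->0 ok]
  24: obs=x cand={1,2} pick 2 [0->2 ok]
  25: obs=y cand={0,4} pick 0 [2->0 ok]
  26: obs=y cand={0,4} pick 0 [0->0 ok]

0,2,0,4,0,4,3,4,0,0,0,4,3,4,3,4,4,2,4,2,4,2,0,0,2,0,0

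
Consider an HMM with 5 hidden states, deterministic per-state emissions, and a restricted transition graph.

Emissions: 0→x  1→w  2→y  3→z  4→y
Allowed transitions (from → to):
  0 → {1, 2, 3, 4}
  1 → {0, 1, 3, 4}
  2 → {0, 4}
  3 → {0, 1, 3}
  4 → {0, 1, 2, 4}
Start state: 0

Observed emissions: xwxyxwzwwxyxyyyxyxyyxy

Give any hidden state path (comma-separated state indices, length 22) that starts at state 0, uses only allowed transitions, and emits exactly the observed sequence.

  t0 'x' -> {0}, take 0 (start)
  t1 'w' -> {1}, take 1 (0->1 ok)
  t2 'x' -> {0}, take 0 (1->0 ok)
  t3 'y' -> {2,4}, take 4 (0->4 ok)
  t4 'x' -> {0}, take 0 (4->0 ok)
  t5 'w' -> {1}, take 1 (0->1 ok)
  t6 'z' -> {3}, take 3 (1->3 ok)
  t7 'w' -> {1}, take 1 (3->1 ok)
  t8 'w' -> {1}, take 1 (1->1 ok)
  t9 'x' -> {0}, take 0 (1->0 ok)
  t10 'y' -> {2,4}, take 2 (0->2 ok)
  t11 'x' -> {0}, take 0 (2->0 ok)
  t12 'y' -> {2,4}, take 2 (0->2 ok)
  t13 'y' -> {2,4}, take 4 (2->4 ok)
  t14 'y' -> {2,4}, take 2 (4->2 ok)
  t15 'x' -> {0}, take 0 (2->0 ok)
  t16 'y' -> {2,4}, take 2 (0->2 ok)
  t17 'x' -> {0}, take 0 (2->0 ok)
  t18 'y' -> {2,4}, take 4 (0->4 ok)
  t19 'y' -> {2,4}, take 2 (4->2 ok)
  t20 'x' -> {0}, take 0 (2->0 ok)
  t21 'y' -> {2,4}, take 2 (0->2 ok)

0,1,0,4,0,1,3,1,1,0,2,0,2,4,2,0,2,0,4,2,0,2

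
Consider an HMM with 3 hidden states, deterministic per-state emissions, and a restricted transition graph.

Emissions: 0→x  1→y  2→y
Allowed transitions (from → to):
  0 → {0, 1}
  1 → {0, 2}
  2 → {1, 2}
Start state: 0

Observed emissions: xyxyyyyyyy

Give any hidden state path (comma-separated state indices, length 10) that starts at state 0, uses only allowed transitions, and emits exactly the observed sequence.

0,1,0,1,2,2,1,2,1,2

  pos 0: x in {0}, choose 0; start
  pos 1: y in {1,2}, choose 1; 0->1 ok
  pos 2: x in {0}, choose 0; 1->0 ok
  pos 3: y in {1,2}, choose 1; 0->1 ok
  pos 4: y in {1,2}, choose 2; 1->2 ok
  pos 5: y in {1,2}, choose 2; 2->2 ok
  pos 6: y in {1,2}, choose 1; 2->1 ok
  pos 7: y in {1,2}, choose 2; 1->2 ok
  pos 8: y in {1,2}, choose 1; 2->1 ok
  pos 9: y in {1,2}, choose 2; 1->2 ok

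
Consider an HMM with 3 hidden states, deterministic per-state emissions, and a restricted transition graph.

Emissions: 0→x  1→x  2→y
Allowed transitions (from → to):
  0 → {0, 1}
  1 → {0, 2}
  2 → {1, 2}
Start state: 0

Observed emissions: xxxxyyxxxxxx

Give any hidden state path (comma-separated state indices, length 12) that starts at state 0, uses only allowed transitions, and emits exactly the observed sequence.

0,1,0,1,2,2,1,0,1,0,0,1

  t0 'x' -> {0,1}, take 0 (start)
  t1 'x' -> {0,1}, take 1 (0->1 ok)
  t2 'x' -> {0,1}, take 0 (1->0 ok)
  t3 'x' -> {0,1}, take 1 (0->1 ok)
  t4 'y' -> {2}, take 2 (1->2 ok)
  t5 'y' -> {2}, take 2 (2->2 ok)
  t6 'x' -> {0,1}, take 1 (2->1 ok)
  t7 'x' -> {0,1}, take 0 (1->0 ok)
  t8 'x' -> {0,1}, take 1 (0->1 ok)
  t9 'x' -> {0,1}, take 0 (1->0 ok)
  t10 'x' -> {0,1}, take 0 (0->0 ok)
  t11 'x' -> {0,1}, take 1 (0->1 ok)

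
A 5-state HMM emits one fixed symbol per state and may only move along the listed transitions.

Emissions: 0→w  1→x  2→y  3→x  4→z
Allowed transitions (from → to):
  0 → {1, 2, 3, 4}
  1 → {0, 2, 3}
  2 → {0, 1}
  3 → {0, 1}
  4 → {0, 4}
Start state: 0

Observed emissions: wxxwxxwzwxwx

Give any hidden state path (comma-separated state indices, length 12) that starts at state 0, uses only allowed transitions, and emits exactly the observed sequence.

0,1,3,0,3,1,0,4,0,3,0,3

  [0] w  {0}  => 0  start
  [1] x  {1,3}  => 1  0->1 ok
  [2] x  {1,3}  => 3  1->3 ok
  [3] w  {0}  => 0  3->0 ok
  [4] x  {1,3}  => 3  0->3 ok
  [5] x  {1,3}  => 1  3->1 ok
  [6] w  {0}  => 0  1->0 ok
  [7] z  {4}  => 4  0->4 ok
  [8] w  {0}  => 0  4->0 ok
  [9] x  {1,3}  => 3  0->3 ok
  [10] w  {0}  => 0  3->0 ok
  [11] x  {1,3}  => 3  0->3 ok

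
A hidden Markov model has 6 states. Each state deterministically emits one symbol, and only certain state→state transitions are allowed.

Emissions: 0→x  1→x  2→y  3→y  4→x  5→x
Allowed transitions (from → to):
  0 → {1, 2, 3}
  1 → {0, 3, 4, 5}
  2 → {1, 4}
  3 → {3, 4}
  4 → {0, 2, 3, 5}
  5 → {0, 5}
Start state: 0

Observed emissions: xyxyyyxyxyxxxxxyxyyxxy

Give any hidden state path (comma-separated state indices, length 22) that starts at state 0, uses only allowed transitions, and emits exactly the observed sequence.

0,2,1,3,3,3,4,2,4,2,1,5,5,5,0,3,4,3,3,4,0,3

  [0] x  {0,1,4,5}  => 0  start
  [1] y  {2,3}  => 2  0->2 ok
  [2] x  {0,1,4,5}  => 1  2->1 ok
  [3] y  {2,3}  => 3  1->3 ok
  [4] y  {2,3}  => 3  3->3 ok
  [5] y  {2,3}  => 3  3->3 ok
  [6] x  {0,1,4,5}  => 4  3->4 ok
  [7] y  {2,3}  => 2  4->2 ok
  [8] x  {0,1,4,5}  => 4  2->4 ok
  [9] y  {2,3}  => 2  4->2 ok
  [10] x  {0,1,4,5}  => 1  2->1 ok
  [11] x  {0,1,4,5}  => 5  1->5 ok
  [12] x  {0,1,4,5}  => 5  5->5 ok
  [13] x  {0,1,4,5}  => 5  5->5 ok
  [14] x  {0,1,4,5}  => 0  5->0 ok
  [15] y  {2,3}  => 3  0->3 ok
  [16] x  {0,1,4,5}  => 4  3->4 ok
  [17] y  {2,3}  => 3  4->3 ok
  [18] y  {2,3}  => 3  3->3 ok
  [19] x  {0,1,4,5}  => 4  3->4 ok
  [20] x  {0,1,4,5}  => 0  4->0 ok
  [21] y  {2,3}  => 3  0->3 ok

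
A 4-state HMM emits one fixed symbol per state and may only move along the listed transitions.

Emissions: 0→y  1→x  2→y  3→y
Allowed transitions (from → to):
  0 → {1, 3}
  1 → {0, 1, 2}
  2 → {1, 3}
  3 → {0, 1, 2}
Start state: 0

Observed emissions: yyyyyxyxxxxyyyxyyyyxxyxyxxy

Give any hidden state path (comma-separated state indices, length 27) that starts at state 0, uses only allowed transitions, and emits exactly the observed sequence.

0,3,2,3,2,1,0,1,1,1,1,0,3,2,1,2,3,2,3,1,1,0,1,0,1,1,0

  0: obs=y cand={0,2,3} pick 0 [start]
  1: obs=y cand={0,2,3} pick 3 [0->3 ok]
  2: obs=y cand={0,2,3} pick 2 [3->2 ok]
  3: obs=y cand={0,2,3} pick 3 [2->3 ok]
  4: obs=y cand={0,2,3} pick 2 [3->2 ok]
  5: obs=x cand={1} pick 1 [2->1 ok]
  6: obs=y cand={0,2,3} pick 0 [1->0 ok]
  7: obs=x cand={1} pick 1 [0->1 ok]
  8: obs=x cand={1} pick 1 [1->1 ok]
  9: obs=x cand={1} pick 1 [1->1 ok]
  10: obs=x cand={1} pick 1 [1->1 ok]
  11: obs=y cand={0,2,3} pick 0 [1->0 ok]
  12: obs=y cand={0,2,3} pick 3 [0->3 ok]
  13: obs=y cand={0,2,3} pick 2 [3->2 ok]
  14: obs=x cand={1} pick 1 [2->1 ok]
  15: obs=y cand={0,2,3} pick 2 [1->2 ok]
  16: obs=y cand={0,2,3} pick 3 [2->3 ok]
  17: obs=y cand={0,2,3} pick 2 [3->2 ok]
  18: obs=y cand={0,2,3} pick 3 [2->3 ok]
  19: obs=x cand={1} pick 1 [3->1 ok]
  20: obs=x cand={1} pick 1 [1->1 ok]
  21: obs=y cand={0,2,3} pick 0 [1->0 ok]
  22: obs=x cand={1} pick 1 [0->1 ok]
  23: obs=y cand={0,2,3} pick 0 [1->0 ok]
  24: obs=x cand={1} pick 1 [0->1 ok]
  25: obs=x cand={1} pick 1 [1->1 ok]
  26: obs=y cand={0,2,3} pick 0 [1->0 ok]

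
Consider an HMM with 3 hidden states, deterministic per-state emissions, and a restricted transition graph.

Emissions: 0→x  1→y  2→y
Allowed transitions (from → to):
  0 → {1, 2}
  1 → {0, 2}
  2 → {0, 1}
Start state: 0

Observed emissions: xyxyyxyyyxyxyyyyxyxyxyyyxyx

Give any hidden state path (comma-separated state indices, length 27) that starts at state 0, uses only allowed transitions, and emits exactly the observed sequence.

0,2,0,2,1,0,2,1,2,0,1,0,1,2,1,2,0,1,0,1,0,2,1,2,0,2,0

  0: obs=x cand={0} pick 0 [start]
  1: obs=y cand={1,2} pick 2 [0->2 ok]
  2: obs=x cand={0} pick 0 [2->0 ok]
  3: obs=y cand={1,2} pick 2 [0->2 ok]
  4: obs=y cand={1,2} pick 1 [2->1 ok]
  5: obs=x cand={0} pick 0 [1->0 ok]
  6: obs=y cand={1,2} pick 2 [0->2 ok]
  7: obs=y cand={1,2} pick 1 [2->1 ok]
  8: obs=y cand={1,2} pick 2 [1->2 ok]
  9: obs=x cand={0} pick 0 [2->0 ok]
  10: obs=y cand={1,2} pick 1 [0->1 ok]
  11: obs=x cand={0} pick 0 [1->0 ok]
  12: obs=y cand={1,2} pick 1 [0->1 ok]
  13: obs=y cand={1,2} pick 2 [1->2 ok]
  14: obs=y cand={1,2} pick 1 [2->1 ok]
  15: obs=y cand={1,2} pick 2 [1->2 ok]
  16: obs=x cand={0} pick 0 [2->0 ok]
  17: obs=y cand={1,2} pick 1 [0->1 ok]
  18: obs=x cand={0} pick 0 [1->0 ok]
  19: obs=y cand={1,2} pick 1 [0->1 ok]
  20: obs=x cand={0} pick 0 [1->0 ok]
  21: obs=y cand={1,2} pick 2 [0->2 ok]
  22: obs=y cand={1,2} pick 1 [2->1 ok]
  23: obs=y cand={1,2} pick 2 [1->2 ok]
  24: obs=x cand={0} pick 0 [2->0 ok]
  25: obs=y cand={1,2} pick 2 [0->2 ok]
  26: obs=x cand={0} pick 0 [2->0 ok]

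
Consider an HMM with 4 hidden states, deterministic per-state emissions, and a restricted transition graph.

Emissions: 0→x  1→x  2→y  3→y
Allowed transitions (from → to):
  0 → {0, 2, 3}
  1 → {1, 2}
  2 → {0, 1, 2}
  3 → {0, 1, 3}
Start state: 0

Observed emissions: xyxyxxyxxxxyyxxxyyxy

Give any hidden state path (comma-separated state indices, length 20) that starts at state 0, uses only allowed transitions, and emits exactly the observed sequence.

0,3,1,2,0,0,2,1,1,1,1,2,2,0,0,0,2,2,0,3

  pos 0: x in {0,1}, choose 0; start
  pos 1: y in {2,3}, choose 3; 0->3 ok
  pos 2: x in {0,1}, choose 1; 3->1 ok
  pos 3: y in {2,3}, choose 2; 1->2 ok
  pos 4: x in {0,1}, choose 0; 2->0 ok
  pos 5: x in {0,1}, choose 0; 0->0 ok
  pos 6: y in {2,3}, choose 2; 0->2 ok
  pos 7: x in {0,1}, choose 1; 2->1 ok
  pos 8: x in {0,1}, choose 1; 1->1 ok
  pos 9: x in {0,1}, choose 1; 1->1 ok
  pos 10: x in {0,1}, choose 1; 1->1 ok
  pos 11: y in {2,3}, choose 2; 1->2 ok
  pos 12: y in {2,3}, choose 2; 2->2 ok
  pos 13: x in {0,1}, choose 0; 2->0 ok
  pos 14: x in {0,1}, choose 0; 0->0 ok
  pos 15: x in {0,1}, choose 0; 0->0 ok
  pos 16: y in {2,3}, choose 2; 0->2 ok
  pos 17: y in {2,3}, choose 2; 2->2 ok
  pos 18: x in {0,1}, choose 0; 2->0 ok
  pos 19: y in {2,3}, choose 3; 0->3 ok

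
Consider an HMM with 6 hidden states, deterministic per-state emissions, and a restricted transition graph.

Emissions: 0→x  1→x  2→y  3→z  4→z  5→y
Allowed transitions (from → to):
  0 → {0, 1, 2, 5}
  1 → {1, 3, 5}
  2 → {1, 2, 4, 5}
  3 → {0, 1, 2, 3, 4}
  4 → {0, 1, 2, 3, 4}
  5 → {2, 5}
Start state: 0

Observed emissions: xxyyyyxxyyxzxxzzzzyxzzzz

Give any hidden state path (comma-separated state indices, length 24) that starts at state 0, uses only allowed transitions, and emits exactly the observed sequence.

0,0,5,5,5,2,1,1,5,2,1,3,0,1,3,3,3,4,2,1,3,3,4,4

  t0 'x' -> {0,1}, take 0 (start)
  t1 'x' -> {0,1}, take 0 (0->0 ok)
  t2 'y' -> {2,5}, take 5 (0->5 ok)
  t3 'y' -> {2,5}, take 5 (5->5 ok)
  t4 'y' -> {2,5}, take 5 (5->5 ok)
  t5 'y' -> {2,5}, take 2 (5->2 ok)
  t6 'x' -> {0,1}, take 1 (2->1 ok)
  t7 'x' -> {0,1}, take 1 (1->1 ok)
  t8 'y' -> {2,5}, take 5 (1->5 ok)
  t9 'y' -> {2,5}, take 2 (5->2 ok)
  t10 'x' -> {0,1}, take 1 (2->1 ok)
  t11 'z' -> {3,4}, take 3 (1->3 ok)
  t12 'x' -> {0,1}, take 0 (3->0 ok)
  t13 'x' -> {0,1}, take 1 (0->1 ok)
  t14 'z' -> {3,4}, take 3 (1->3 ok)
  t15 'z' -> {3,4}, take 3 (3->3 ok)
  t16 'z' -> {3,4}, take 3 (3->3 ok)
  t17 'z' -> {3,4}, take 4 (3->4 ok)
  t18 'y' -> {2,5}, take 2 (4->2 ok)
  t19 'x' -> {0,1}, take 1 (2->1 ok)
  t20 'z' -> {3,4}, take 3 (1->3 ok)
  t21 'z' -> {3,4}, take 3 (3->3 ok)
  t22 'z' -> {3,4}, take 4 (3->4 ok)
  t23 'z' -> {3,4}, take 4 (4->4 ok)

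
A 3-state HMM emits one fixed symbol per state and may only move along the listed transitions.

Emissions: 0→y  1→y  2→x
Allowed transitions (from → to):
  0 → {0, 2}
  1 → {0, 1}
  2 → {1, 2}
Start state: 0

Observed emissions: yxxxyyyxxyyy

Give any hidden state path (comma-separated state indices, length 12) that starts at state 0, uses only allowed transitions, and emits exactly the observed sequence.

  t0 'y' -> {0,1}, take 0 (start)
  t1 'x' -> {2}, take 2 (0->2 ok)
  t2 'x' -> {2}, take 2 (2->2 ok)
  t3 'x' -> {2}, take 2 (2->2 ok)
  t4 'y' -> {0,1}, take 1 (2->1 ok)
  t5 'y' -> {0,1}, take 1 (1->1 ok)
  t6 'y' -> {0,1}, take 0 (1->0 ok)
  t7 'x' -> {2}, take 2 (0->2 ok)
  t8 'x' -> {2}, take 2 (2->2 ok)
  t9 'y' -> {0,1}, take 1 (2->1 ok)
  t10 'y' -> {0,1}, take 1 (1->1 ok)
  t11 'y' -> {0,1}, take 1 (1->1 ok)

0,2,2,2,1,1,0,2,2,1,1,1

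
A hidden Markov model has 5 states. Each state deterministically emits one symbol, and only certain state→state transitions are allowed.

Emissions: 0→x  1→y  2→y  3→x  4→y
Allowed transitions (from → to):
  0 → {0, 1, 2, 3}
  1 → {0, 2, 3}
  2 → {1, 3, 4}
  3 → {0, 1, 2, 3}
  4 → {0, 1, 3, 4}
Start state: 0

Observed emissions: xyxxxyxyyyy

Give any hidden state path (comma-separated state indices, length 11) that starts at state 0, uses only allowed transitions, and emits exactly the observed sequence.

0,1,0,0,3,1,0,1,2,4,4

  t0 'x' -> {0,3}, take 0 (start)
  t1 'y' -> {1,2,4}, take 1 (0->1 ok)
  t2 'x' -> {0,3}, take 0 (1->0 ok)
  t3 'x' -> {0,3}, take 0 (0->0 ok)
  t4 'x' -> {0,3}, take 3 (0->3 ok)
  t5 'y' -> {1,2,4}, take 1 (3->1 ok)
  t6 'x' -> {0,3}, take 0 (1->0 ok)
  t7 'y' -> {1,2,4}, take 1 (0->1 ok)
  t8 'y' -> {1,2,4}, take 2 (1->2 ok)
  t9 'y' -> {1,2,4}, take 4 (2->4 ok)
  t10 'y' -> {1,2,4}, take 4 (4->4 ok)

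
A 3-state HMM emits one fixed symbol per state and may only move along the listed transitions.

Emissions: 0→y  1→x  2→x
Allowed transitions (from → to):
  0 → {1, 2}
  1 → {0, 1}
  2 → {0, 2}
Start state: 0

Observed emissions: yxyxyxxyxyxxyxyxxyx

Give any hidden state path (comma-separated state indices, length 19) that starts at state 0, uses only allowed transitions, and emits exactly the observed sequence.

  0: obs=y cand={0} pick 0 [start]
  1: obs=x cand={1,2} pick 1 [0->1 ok]
  2: obs=y cand={0} pick 0 [1->0 ok]
  3: obs=x cand={1,2} pick 2 [0->2 ok]
  4: obs=y cand={0} pick 0 [2->0 ok]
  5: obs=x cand={1,2} pick 1 [0->1 ok]
  6: obs=x cand={1,2} pick 1 [1->1 ok]
  7: obs=y cand={0} pick 0 [1->0 ok]
  8: obs=x cand={1,2} pick 2 [0->2 ok]
  9: obs=y cand={0} pick 0 [2->0 ok]
  10: obs=x cand={1,2} pick 1 [0->1 ok]
  11: obs=x cand={1,2} pick 1 [1->1 ok]
  12: obs=y cand={0} pick 0 [1->0 ok]
  13: obs=x cand={1,2} pick 1 [0->1 ok]
  14: obs=y cand={0} pick 0 [1->0 ok]
  15: obs=x cand={1,2} pick 2 [0->2 ok]
  16: obs=x cand={1,2} pick 2 [2->2 ok]
  17: obs=y cand={0} pick 0 [2->0 ok]
  18: obs=x cand={1,2} pick 2 [0->2 ok]

0,1,0,2,0,1,1,0,2,0,1,1,0,1,0,2,2,0,2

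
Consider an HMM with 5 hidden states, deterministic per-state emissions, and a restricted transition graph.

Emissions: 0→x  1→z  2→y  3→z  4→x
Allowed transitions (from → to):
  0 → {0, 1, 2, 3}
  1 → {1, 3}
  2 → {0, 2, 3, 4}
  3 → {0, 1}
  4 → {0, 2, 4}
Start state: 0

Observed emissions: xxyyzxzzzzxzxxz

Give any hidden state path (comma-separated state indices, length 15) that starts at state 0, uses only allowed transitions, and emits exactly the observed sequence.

0,0,2,2,3,0,3,1,1,3,0,3,0,0,3

  pos 0: x in {0,4}, choose 0; start
  pos 1: x in {0,4}, choose 0; 0->0 ok
  pos 2: y in {2}, choose 2; 0->2 ok
  pos 3: y in {2}, choose 2; 2->2 ok
  pos 4: z in {1,3}, choose 3; 2->3 ok
  pos 5: x in {0,4}, choose 0; 3->0 ok
  pos 6: z in {1,3}, choose 3; 0->3 ok
  pos 7: z in {1,3}, choose 1; 3->1 ok
  pos 8: z in {1,3}, choose 1; 1->1 ok
  pos 9: z in {1,3}, choose 3; 1->3 ok
  pos 10: x in {0,4}, choose 0; 3->0 ok
  pos 11: z in {1,3}, choose 3; 0->3 ok
  pos 12: x in {0,4}, choose 0; 3->0 ok
  pos 13: x in {0,4}, choose 0; 0->0 ok
  pos 14: z in {1,3}, choose 3; 0->3 ok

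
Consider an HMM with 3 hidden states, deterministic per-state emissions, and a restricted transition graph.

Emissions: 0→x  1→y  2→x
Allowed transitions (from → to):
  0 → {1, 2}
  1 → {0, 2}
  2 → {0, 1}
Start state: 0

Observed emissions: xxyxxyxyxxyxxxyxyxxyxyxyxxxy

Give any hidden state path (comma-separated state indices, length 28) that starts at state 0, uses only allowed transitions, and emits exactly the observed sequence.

0,2,1,2,0,1,0,1,0,2,1,2,0,2,1,0,1,2,0,1,2,1,2,1,0,2,0,1

  pos 0: x in {0,2}, choose 0; start
  pos 1: x in {0,2}, choose 2; 0->2 ok
  pos 2: y in {1}, choose 1; 2->1 ok
  pos 3: x in {0,2}, choose 2; 1->2 ok
  pos 4: x in {0,2}, choose 0; 2->0 ok
  pos 5: y in {1}, choose 1; 0->1 ok
  pos 6: x in {0,2}, choose 0; 1->0 ok
  pos 7: y in {1}, choose 1; 0->1 ok
  pos 8: x in {0,2}, choose 0; 1->0 ok
  pos 9: x in {0,2}, choose 2; 0->2 ok
  pos 10: y in {1}, choose 1; 2->1 ok
  pos 11: x in {0,2}, choose 2; 1->2 ok
  pos 12: x in {0,2}, choose 0; 2->0 ok
  pos 13: x in {0,2}, choose 2; 0->2 ok
  pos 14: y in {1}, choose 1; 2->1 ok
  pos 15: x in {0,2}, choose 0; 1->0 ok
  pos 16: y in {1}, choose 1; 0->1 ok
  pos 17: x in {0,2}, choose 2; 1->2 ok
  pos 18: x in {0,2}, choose 0; 2->0 ok
  pos 19: y in {1}, choose 1; 0->1 ok
  pos 20: x in {0,2}, choose 2; 1->2 ok
  pos 21: y in {1}, choose 1; 2->1 ok
  pos 22: x in {0,2}, choose 2; 1->2 ok
  pos 23: y in {1}, choose 1; 2->1 ok
  pos 24: x in {0,2}, choose 0; 1->0 ok
  pos 25: x in {0,2}, choose 2; 0->2 ok
  pos 26: x in {0,2}, choose 0; 2->0 ok
  pos 27: y in {1}, choose 1; 0->1 ok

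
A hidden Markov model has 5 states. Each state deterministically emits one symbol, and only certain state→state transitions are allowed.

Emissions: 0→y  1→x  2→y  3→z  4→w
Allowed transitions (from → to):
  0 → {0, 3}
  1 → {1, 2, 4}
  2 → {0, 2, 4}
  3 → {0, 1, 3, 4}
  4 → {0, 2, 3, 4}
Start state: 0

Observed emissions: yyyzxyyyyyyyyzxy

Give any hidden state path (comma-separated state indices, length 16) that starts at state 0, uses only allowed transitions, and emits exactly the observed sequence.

0,0,0,3,1,2,2,2,2,2,0,0,0,3,1,2

  t0 'y' -> {0,2}, take 0 (start)
  t1 'y' -> {0,2}, take 0 (0->0 ok)
  t2 'y' -> {0,2}, take 0 (0->0 ok)
  t3 'z' -> {3}, take 3 (0->3 ok)
  t4 'x' -> {1}, take 1 (3->1 ok)
  t5 'y' -> {0,2}, take 2 (1->2 ok)
  t6 'y' -> {0,2}, take 2 (2->2 ok)
  t7 'y' -> {0,2}, take 2 (2->2 ok)
  t8 'y' -> {0,2}, take 2 (2->2 ok)
  t9 'y' -> {0,2}, take 2 (2->2 ok)
  t10 'y' -> {0,2}, take 0 (2->0 ok)
  t11 'y' -> {0,2}, take 0 (0->0 ok)
  t12 'y' -> {0,2}, take 0 (0->0 ok)
  t13 'z' -> {3}, take 3 (0->3 ok)
  t14 'x' -> {1}, take 1 (3->1 ok)
  t15 'y' -> {0,2}, take 2 (1->2 ok)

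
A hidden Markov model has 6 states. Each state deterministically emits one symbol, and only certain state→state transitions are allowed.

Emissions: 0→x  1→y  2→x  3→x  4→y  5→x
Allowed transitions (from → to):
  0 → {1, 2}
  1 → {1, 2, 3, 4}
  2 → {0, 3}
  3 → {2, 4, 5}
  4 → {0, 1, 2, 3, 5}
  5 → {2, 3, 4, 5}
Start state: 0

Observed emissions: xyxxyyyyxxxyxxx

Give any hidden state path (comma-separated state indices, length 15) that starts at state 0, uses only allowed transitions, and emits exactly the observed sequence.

  t0 'x' -> {0,2,3,5}, take 0 (start)
  t1 'y' -> {1,4}, take 1 (0->1 ok)
  t2 'x' -> {0,2,3,5}, take 2 (1->2 ok)
  t3 'x' -> {0,2,3,5}, take 0 (2->0 ok)
  t4 'y' -> {1,4}, take 1 (0->1 ok)
  t5 'y' -> {1,4}, take 1 (1->1 ok)
  t6 'y' -> {1,4}, take 1 (1->1 ok)
  t7 'y' -> {1,4}, take 1 (1->1 ok)
  t8 'x' -> {0,2,3,5}, take 3 (1->3 ok)
  t9 'x' -> {0,2,3,5}, take 5 (3->5 ok)
  t10 'x' -> {0,2,3,5}, take 3 (5->3 ok)
  t11 'y' -> {1,4}, take 4 (3->4 ok)
  t12 'x' -> {0,2,3,5}, take 5 (4->5 ok)
  t13 'x' -> {0,2,3,5}, take 5 (5->5 ok)
  t14 'x' -> {0,2,3,5}, take 2 (5->2 ok)

0,1,2,0,1,1,1,1,3,5,3,4,5,5,2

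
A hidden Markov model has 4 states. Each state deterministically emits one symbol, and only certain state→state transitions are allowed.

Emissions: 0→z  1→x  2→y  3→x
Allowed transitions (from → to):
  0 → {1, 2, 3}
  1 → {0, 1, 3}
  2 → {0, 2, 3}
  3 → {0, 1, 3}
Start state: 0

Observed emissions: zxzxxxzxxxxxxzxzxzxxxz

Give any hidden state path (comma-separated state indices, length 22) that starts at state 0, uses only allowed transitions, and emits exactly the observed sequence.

  pos 0: z in {0}, choose 0; start
  pos 1: x in {1,3}, choose 1; 0->1 ok
  pos 2: z in {0}, choose 0; 1->0 ok
  pos 3: x in {1,3}, choose 1; 0->1 ok
  pos 4: x in {1,3}, choose 1; 1->1 ok
  pos 5: x in {1,3}, choose 3; 1->3 ok
  pos 6: z in {0}, choose 0; 3->0 ok
  pos 7: x in {1,3}, choose 1; 0->1 ok
  pos 8: x in {1,3}, choose 1; 1->1 ok
  pos 9: x in {1,3}, choose 3; 1->3 ok
  pos 10: x in {1,3}, choose 1; 3->1 ok
  pos 11: x in {1,3}, choose 3; 1->3 ok
  pos 12: x in {1,3}, choose 3; 3->3 ok
  pos 13: z in {0}, choose 0; 3->0 ok
  pos 14: x in {1,3}, choose 3; 0->3 ok
  pos 15: z in {0}, choose 0; 3->0 ok
  pos 16: x in {1,3}, choose 1; 0->1 ok
  pos 17: z in {0}, choose 0; 1->0 ok
  pos 18: x in {1,3}, choose 1; 0->1 ok
  pos 19: x in {1,3}, choose 3; 1->3 ok
  pos 20: x in {1,3}, choose 1; 3->1 ok
  pos 21: z in {0}, choose 0; 1->0 ok

0,1,0,1,1,3,0,1,1,3,1,3,3,0,3,0,1,0,1,3,1,0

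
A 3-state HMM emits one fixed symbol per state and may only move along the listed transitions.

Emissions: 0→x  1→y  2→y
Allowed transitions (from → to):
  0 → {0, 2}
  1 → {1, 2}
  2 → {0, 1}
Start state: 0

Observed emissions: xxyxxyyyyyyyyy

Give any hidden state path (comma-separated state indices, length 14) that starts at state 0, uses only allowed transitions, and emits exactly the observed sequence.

  0: obs=x cand={0} pick 0 [start]
  1: obs=x cand={0} pick 0 [0->0 ok]
  2: obs=y cand={1,2} pick 2 [0->2 ok]
  3: obs=x cand={0} pick 0 [2->0 ok]
  4: obs=x cand={0} pick 0 [0->0 ok]
  5: obs=y cand={1,2} pick 2 [0->2 ok]
  6: obs=y cand={1,2} pick 1 [2->1 ok]
  7: obs=y cand={1,2} pick 2 [1->2 ok]
  8: obs=y cand={1,2} pick 1 [2->1 ok]
  9: obs=y cand={1,2} pick 2 [1->2 ok]
  10: obs=y cand={1,2} pick 1 [2->1 ok]
  11: obs=y cand={1,2} pick 2 [1->2 ok]
  12: obs=y cand={1,2} pick 1 [2->1 ok]
  13: obs=y cand={1,2} pick 1 [1->1 ok]

0,0,2,0,0,2,1,2,1,2,1,2,1,1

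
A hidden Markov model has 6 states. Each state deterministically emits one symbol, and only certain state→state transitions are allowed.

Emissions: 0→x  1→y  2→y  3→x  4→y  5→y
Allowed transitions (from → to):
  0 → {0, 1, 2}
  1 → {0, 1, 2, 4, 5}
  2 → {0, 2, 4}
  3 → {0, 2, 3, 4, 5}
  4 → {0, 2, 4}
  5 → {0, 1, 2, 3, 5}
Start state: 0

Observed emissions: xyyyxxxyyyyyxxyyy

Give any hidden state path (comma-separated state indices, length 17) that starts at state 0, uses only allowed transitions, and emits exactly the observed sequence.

  pos 0: x in {0,3}, choose 0; start
  pos 1: y in {1,2,4,5}, choose 1; 0->1 ok
  pos 2: y in {1,2,4,5}, choose 2; 1->2 ok
  pos 3: y in {1,2,4,5}, choose 4; 2->4 ok
  pos 4: x in {0,3}, choose 0; 4->0 ok
  pos 5: x in {0,3}, choose 0; 0->0 ok
  pos 6: x in {0,3}, choose 0; 0->0 ok
  pos 7: y in {1,2,4,5}, choose 1; 0->1 ok
  pos 8: y in {1,2,4,5}, choose 4; 1->4 ok
  pos 9: y in {1,2,4,5}, choose 4; 4->4 ok
  pos 10: y in {1,2,4,5}, choose 4; 4->4 ok
  pos 11: y in {1,2,4,5}, choose 4; 4->4 ok
  pos 12: x in {0,3}, choose 0; 4->0 ok
  pos 13: x in {0,3}, choose 0; 0->0 ok
  pos 14: y in {1,2,4,5}, choose 2; 0->2 ok
  pos 15: y in {1,2,4,5}, choose 4; 2->4 ok
  pos 16: y in {1,2,4,5}, choose 2; 4->2 ok

0,1,2,4,0,0,0,1,4,4,4,4,0,0,2,4,2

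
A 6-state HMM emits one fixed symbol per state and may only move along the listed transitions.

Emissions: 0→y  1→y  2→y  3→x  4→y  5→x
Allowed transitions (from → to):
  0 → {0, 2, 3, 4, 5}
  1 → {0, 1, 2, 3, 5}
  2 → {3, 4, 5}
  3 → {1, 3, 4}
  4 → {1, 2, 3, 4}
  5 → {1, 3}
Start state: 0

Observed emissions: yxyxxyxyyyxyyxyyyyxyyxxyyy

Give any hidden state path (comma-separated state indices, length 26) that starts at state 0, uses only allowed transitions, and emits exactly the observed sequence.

  0: obs=y cand={0,1,2,4} pick 0 [start]
  1: obs=x cand={3,5} pick 3 [0->3 ok]
  2: obs=y cand={0,1,2,4} pick 1 [3->1 ok]
  3: obs=x cand={3,5} pick 3 [1->3 ok]
  4: obs=x cand={3,5} pick 3 [3->3 ok]
  5: obs=y cand={0,1,2,4} pick 4 [3->4 ok]
  6: obs=x cand={3,5} pick 3 [4->3 ok]
  7: obs=y cand={0,1,2,4} pick 4 [3->4 ok]
  8: obs=y cand={0,1,2,4} pick 1 [4->1 ok]
  9: obs=y cand={0,1,2,4} pick 2 [1->2 ok]
  10: obs=x cand={3,5} pick 3 [2->3 ok]
  11: obs=y cand={0,1,2,4} pick 4 [3->4 ok]
  12: obs=y cand={0,1,2,4} pick 2 [4->2 ok]
  13: obs=x cand={3,5} pick 3 [2->3 ok]
  14: obs=y cand={0,1,2,4} pick 4 [3->4 ok]
  15: obs=y cand={0,1,2,4} pick 1 [4->1 ok]
  16: obs=y cand={0,1,2,4} pick 1 [1->1 ok]
  17: obs=y cand={0,1,2,4} pick 2 [1->2 ok]
  18: obs=x cand={3,5} pick 3 [2->3 ok]
  19: obs=y cand={0,1,2,4} pick 1 [3->1 ok]
  20: obs=y cand={0,1,2,4} pick 1 [1->1 ok]
  21: obs=x cand={3,5} pick 3 [1->3 ok]
  22: obs=x cand={3,5} pick 3 [3->3 ok]
  23: obs=y cand={0,1,2,4} pick 1 [3->1 ok]
  24: obs=y cand={0,1,2,4} pick 1 [1->1 ok]
  25: obs=y cand={0,1,2,4} pick 2 [1->2 ok]

0,3,1,3,3,4,3,4,1,2,3,4,2,3,4,1,1,2,3,1,1,3,3,1,1,2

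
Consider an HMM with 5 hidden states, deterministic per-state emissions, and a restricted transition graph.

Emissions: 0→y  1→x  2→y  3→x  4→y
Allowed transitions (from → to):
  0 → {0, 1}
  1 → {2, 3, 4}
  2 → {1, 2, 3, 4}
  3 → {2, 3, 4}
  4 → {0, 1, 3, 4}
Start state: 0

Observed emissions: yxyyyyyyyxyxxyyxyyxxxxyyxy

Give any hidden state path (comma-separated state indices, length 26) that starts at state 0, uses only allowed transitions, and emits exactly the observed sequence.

  t0 'y' -> {0,2,4}, take 0 (start)
  t1 'x' -> {1,3}, take 1 (0->1 ok)
  t2 'y' -> {0,2,4}, take 4 (1->4 ok)
  t3 'y' -> {0,2,4}, take 0 (4->0 ok)
  t4 'y' -> {0,2,4}, take 0 (0->0 ok)
  t5 'y' -> {0,2,4}, take 0 (0->0 ok)
  t6 'y' -> {0,2,4}, take 0 (0->0 ok)
  t7 'y' -> {0,2,4}, take 0 (0->0 ok)
  t8 'y' -> {0,2,4}, take 0 (0->0 ok)
  t9 'x' -> {1,3}, take 1 (0->1 ok)
  t10 'y' -> {0,2,4}, take 2 (1->2 ok)
  t11 'x' -> {1,3}, take 3 (2->3 ok)
  t12 'x' -> {1,3}, take 3 (3->3 ok)
  t13 'y' -> {0,2,4}, take 2 (3->2 ok)
  t14 'y' -> {0,2,4}, take 2 (2->2 ok)
  t15 'x' -> {1,3}, take 1 (2->1 ok)
  t16 'y' -> {0,2,4}, take 2 (1->2 ok)
  t17 'y' -> {0,2,4}, take 4 (2->4 ok)
  t18 'x' -> {1,3}, take 1 (4->1 ok)
  t19 'x' -> {1,3}, take 3 (1->3 ok)
  t20 'x' -> {1,3}, take 3 (3->3 ok)
  t21 'x' -> {1,3}, take 3 (3->3 ok)
  t22 'y' -> {0,2,4}, take 2 (3->2 ok)
  t23 'y' -> {0,2,4}, take 4 (2->4 ok)
  t24 'x' -> {1,3}, take 1 (4->1 ok)
  t25 'y' -> {0,2,4}, take 2 (1->2 ok)

0,1,4,0,0,0,0,0,0,1,2,3,3,2,2,1,2,4,1,3,3,3,2,4,1,2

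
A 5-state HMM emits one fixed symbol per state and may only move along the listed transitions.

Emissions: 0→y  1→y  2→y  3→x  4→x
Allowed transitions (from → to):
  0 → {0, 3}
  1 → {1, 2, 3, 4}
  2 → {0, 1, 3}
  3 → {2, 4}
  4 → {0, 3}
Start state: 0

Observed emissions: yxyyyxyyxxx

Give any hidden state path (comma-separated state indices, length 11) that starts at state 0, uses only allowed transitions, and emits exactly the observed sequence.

  pos 0: y in {0,1,2}, choose 0; start
  pos 1: x in {3,4}, choose 3; 0->3 ok
  pos 2: y in {0,1,2}, choose 2; 3->2 ok
  pos 3: y in {0,1,2}, choose 1; 2->1 ok
  pos 4: y in {0,1,2}, choose 1; 1->1 ok
  pos 5: x in {3,4}, choose 4; 1->4 ok
  pos 6: y in {0,1,2}, choose 0; 4->0 ok
  pos 7: y in {0,1,2}, choose 0; 0->0 ok
  pos 8: x in {3,4}, choose 3; 0->3 ok
  pos 9: x in {3,4}, choose 4; 3->4 ok
  pos 10: x in {3,4}, choose 3; 4->3 ok

0,3,2,1,1,4,0,0,3,4,3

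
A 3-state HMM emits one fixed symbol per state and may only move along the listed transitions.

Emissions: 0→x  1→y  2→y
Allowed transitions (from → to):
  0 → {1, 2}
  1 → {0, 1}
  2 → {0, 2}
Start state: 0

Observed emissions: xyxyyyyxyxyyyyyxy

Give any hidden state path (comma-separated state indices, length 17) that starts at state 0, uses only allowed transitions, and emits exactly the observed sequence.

0,1,0,2,2,2,2,0,1,0,1,1,1,1,1,0,1

  0: obs=x cand={0} pick 0 [start]
  1: obs=y cand={1,2} pick 1 [0->1 ok]
  2: obs=x cand={0} pick 0 [1->0 ok]
  3: obs=y cand={1,2} pick 2 [0->2 ok]
  4: obs=y cand={1,2} pick 2 [2->2 ok]
  5: obs=y cand={1,2} pick 2 [2->2 ok]
  6: obs=y cand={1,2} pick 2 [2->2 ok]
  7: obs=x cand={0} pick 0 [2->0 ok]
  8: obs=y cand={1,2} pick 1 [0->1 ok]
  9: obs=x cand={0} pick 0 [1->0 ok]
  10: obs=y cand={1,2} pick 1 [0->1 ok]
  11: obs=y cand={1,2} pick 1 [1->1 ok]
  12: obs=y cand={1,2} pick 1 [1->1 ok]
  13: obs=y cand={1,2} pick 1 [1->1 ok]
  14: obs=y cand={1,2} pick 1 [1->1 ok]
  15: obs=x cand={0} pick 0 [1->0 ok]
  16: obs=y cand={1,2} pick 1 [0->1 ok]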